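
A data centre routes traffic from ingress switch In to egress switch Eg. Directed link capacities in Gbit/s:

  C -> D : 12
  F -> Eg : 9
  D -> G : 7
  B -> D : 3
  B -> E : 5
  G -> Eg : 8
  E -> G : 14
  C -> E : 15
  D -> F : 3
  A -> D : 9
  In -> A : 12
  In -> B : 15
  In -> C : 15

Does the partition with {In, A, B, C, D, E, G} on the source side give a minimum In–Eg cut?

Given cut capacity: 3 + 8 = 11.
Augment In→A→D→F→Eg: bottleneck 3, flow now 3.
Augment In→A→D→G→Eg: bottleneck 6, flow now 9.
Augment In→B→D→G→Eg: bottleneck 1, flow now 10.
Augment In→B→E→G→Eg: bottleneck 1, flow now 11.
No augmenting path remains; maximum flow = 11.
Cut capacity 11 equals the max flow, so it is a minimum cut.

Yes — it is a minimum cut (capacity 11).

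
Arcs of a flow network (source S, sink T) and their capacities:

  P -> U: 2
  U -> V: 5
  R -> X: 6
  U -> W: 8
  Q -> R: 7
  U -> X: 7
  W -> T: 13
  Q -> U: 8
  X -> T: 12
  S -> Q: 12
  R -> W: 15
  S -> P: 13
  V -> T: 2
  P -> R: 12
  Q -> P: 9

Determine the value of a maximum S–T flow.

25

Augment S→P→R→W→T: bottleneck 12, flow now 12.
Augment S→P→U→V→T: bottleneck 1, flow now 13.
Augment S→Q→R→W→T: bottleneck 1, flow now 14.
Augment S→Q→R→X→T: bottleneck 6, flow now 20.
Augment S→Q→U→V→T: bottleneck 1, flow now 21.
Augment S→Q→U→X→T: bottleneck 4, flow now 25.
No augmenting path remains; maximum flow = 25.
In the residual graph, reachable from S: {S}.
Min-cut edges: S→P (13), S→Q (12); capacity 13 + 12 = 25.
This cut is saturated, so no flow can exceed 25.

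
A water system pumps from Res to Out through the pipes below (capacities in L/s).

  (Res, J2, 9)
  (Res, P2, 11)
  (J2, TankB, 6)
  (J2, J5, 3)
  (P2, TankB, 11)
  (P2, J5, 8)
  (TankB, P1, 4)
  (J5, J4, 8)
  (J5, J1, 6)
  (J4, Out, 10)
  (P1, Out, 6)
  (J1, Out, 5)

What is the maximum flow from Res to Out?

15

Augment Res→J2→TankB→P1→Out: bottleneck 4, flow now 4.
Augment Res→J2→J5→J4→Out: bottleneck 3, flow now 7.
Augment Res→P2→J5→J4→Out: bottleneck 5, flow now 12.
Augment Res→P2→J5→J1→Out: bottleneck 3, flow now 15.
No augmenting path remains; maximum flow = 15.
In the residual graph, reachable from Res: {Res, J2, P2, TankB}.
Min-cut edges: J2→J5 (3), P2→J5 (8), TankB→P1 (4); capacity 3 + 8 + 4 = 15.
This cut is saturated, so no flow can exceed 15.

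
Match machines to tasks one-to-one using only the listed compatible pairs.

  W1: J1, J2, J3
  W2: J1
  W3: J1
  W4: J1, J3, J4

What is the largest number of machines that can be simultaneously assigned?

3

Unit-capacity flow: source→left, listed edges, right→sink; max matching = max flow.
Augmenting path W1→J1 (+1); matched 1.
Augmenting path W4→J3 (+1); matched 2.
Augmenting path W2→J1→W1→J2 (+1); matched 3.
No augmenting path remains; maximum matching = 3.
König certificate: {W1, W4, J1} is a vertex cover of size 3 (every listed pair touches it), so no matching can be larger.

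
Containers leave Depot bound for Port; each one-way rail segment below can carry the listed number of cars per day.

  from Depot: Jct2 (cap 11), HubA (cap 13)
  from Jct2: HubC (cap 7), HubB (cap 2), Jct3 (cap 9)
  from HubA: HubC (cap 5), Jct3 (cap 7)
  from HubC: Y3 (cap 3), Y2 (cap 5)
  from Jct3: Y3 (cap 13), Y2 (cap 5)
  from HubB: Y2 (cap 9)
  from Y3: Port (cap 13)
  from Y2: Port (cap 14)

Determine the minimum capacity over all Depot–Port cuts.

23

Augment Depot→Jct2→HubC→Y3→Port: bottleneck 3, flow now 3.
Augment Depot→Jct2→HubC→Y2→Port: bottleneck 4, flow now 7.
Augment Depot→Jct2→Jct3→Y3→Port: bottleneck 4, flow now 11.
Augment Depot→HubA→HubC→Y2→Port: bottleneck 1, flow now 12.
Augment Depot→HubA→Jct3→Y3→Port: bottleneck 6, flow now 18.
Augment Depot→HubA→Jct3→Y2→Port: bottleneck 1, flow now 19.
Augment Depot→HubA→HubC→Jct2→Jct3→Y2→Port: bottleneck 4, flow now 23. (uses reverse residual edge)
No augmenting path remains; maximum flow = 23.
By max-flow min-cut, the minimum cut capacity equals the max flow.
In the residual graph, reachable from Depot: {Depot, HubA}.
Min-cut edges: Depot→Jct2 (11), HubA→HubC (5), HubA→Jct3 (7); capacity 11 + 5 + 7 = 23.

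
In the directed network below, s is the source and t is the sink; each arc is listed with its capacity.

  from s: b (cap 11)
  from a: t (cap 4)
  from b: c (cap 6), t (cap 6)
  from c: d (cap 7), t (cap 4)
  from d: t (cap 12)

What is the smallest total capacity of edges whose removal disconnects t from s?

Augment s→b→t: bottleneck 6, flow now 6.
Augment s→b→c→t: bottleneck 4, flow now 10.
Augment s→b→c→d→t: bottleneck 1, flow now 11.
No augmenting path remains; maximum flow = 11.
By max-flow min-cut, the minimum cut capacity equals the max flow.
In the residual graph, reachable from s: {s}.
Min-cut edges: s→b (11); capacity 11 = 11.

11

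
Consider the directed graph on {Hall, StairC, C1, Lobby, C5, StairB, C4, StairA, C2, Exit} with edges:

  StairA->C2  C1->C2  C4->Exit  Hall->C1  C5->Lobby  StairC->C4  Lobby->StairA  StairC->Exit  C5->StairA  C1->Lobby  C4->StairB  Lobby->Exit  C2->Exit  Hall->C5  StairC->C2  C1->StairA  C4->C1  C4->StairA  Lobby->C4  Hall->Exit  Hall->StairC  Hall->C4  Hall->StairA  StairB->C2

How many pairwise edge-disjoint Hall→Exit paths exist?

Assign every edge capacity 1; by Menger, the answer equals the max flow.
Path Hall→Exit (+1); total 1.
Path Hall→StairC→Exit (+1); total 2.
Path Hall→C4→Exit (+1); total 3.
Path Hall→C1→Lobby→Exit (+1); total 4.
Path Hall→StairA→C2→Exit (+1); total 5.
No residual Hall→Exit path; max flow = 5.
Certifying cut of size 5: {C2→Exit, C4→Exit, Hall→Exit, Hall→StairC, Lobby→Exit}.

5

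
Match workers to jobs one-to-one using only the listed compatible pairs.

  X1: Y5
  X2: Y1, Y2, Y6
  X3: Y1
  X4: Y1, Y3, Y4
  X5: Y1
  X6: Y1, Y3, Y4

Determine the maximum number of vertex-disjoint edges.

5

Unit-capacity flow: source→left, listed edges, right→sink; max matching = max flow.
Augmenting path X1→Y5 (+1); matched 1.
Augmenting path X2→Y1 (+1); matched 2.
Augmenting path X4→Y3 (+1); matched 3.
Augmenting path X6→Y4 (+1); matched 4.
Augmenting path X3→Y1→X2→Y2 (+1); matched 5.
No augmenting path remains; maximum matching = 5.
König certificate: {X1, X2, X4, X6, Y1} is a vertex cover of size 5 (every listed pair touches it), so no matching can be larger.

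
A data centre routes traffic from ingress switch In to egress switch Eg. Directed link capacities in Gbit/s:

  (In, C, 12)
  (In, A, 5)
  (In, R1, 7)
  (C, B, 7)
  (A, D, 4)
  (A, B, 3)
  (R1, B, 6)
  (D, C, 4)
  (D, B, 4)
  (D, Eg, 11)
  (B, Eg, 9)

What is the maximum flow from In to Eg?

13

Augment In→C→B→Eg: bottleneck 7, flow now 7.
Augment In→A→D→Eg: bottleneck 4, flow now 11.
Augment In→A→B→Eg: bottleneck 1, flow now 12.
Augment In→R1→B→Eg: bottleneck 1, flow now 13.
No augmenting path remains; maximum flow = 13.
In the residual graph, reachable from In: {In, C, A, R1, B}.
Min-cut edges: A→D (4), B→Eg (9); capacity 4 + 9 = 13.
This cut is saturated, so no flow can exceed 13.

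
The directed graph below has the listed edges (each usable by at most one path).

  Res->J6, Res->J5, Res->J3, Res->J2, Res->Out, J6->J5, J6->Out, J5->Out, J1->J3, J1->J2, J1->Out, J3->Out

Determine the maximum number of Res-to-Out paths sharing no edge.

4

Assign every edge capacity 1; by Menger, the answer equals the max flow.
Path Res→Out (+1); total 1.
Path Res→J6→Out (+1); total 2.
Path Res→J5→Out (+1); total 3.
Path Res→J3→Out (+1); total 4.
No residual Res→Out path; max flow = 4.
Certifying cut of size 4: {Res→J3, Res→J5, Res→J6, Res→Out}.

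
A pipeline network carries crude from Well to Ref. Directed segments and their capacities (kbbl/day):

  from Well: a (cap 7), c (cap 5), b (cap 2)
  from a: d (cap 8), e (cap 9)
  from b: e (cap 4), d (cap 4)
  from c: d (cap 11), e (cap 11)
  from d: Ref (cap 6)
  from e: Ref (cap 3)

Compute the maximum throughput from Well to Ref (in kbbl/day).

9

Augment Well→a→d→Ref: bottleneck 6, flow now 6.
Augment Well→a→e→Ref: bottleneck 1, flow now 7.
Augment Well→b→e→Ref: bottleneck 2, flow now 9.
No augmenting path remains; maximum flow = 9.
In the residual graph, reachable from Well: {Well, a, b, c, d, e}.
Min-cut edges: d→Ref (6), e→Ref (3); capacity 6 + 3 = 9.
This cut is saturated, so no flow can exceed 9.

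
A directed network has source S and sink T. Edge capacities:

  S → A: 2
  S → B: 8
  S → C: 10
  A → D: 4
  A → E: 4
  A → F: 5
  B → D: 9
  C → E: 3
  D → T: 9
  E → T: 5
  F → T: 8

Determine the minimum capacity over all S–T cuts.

13

Augment S→A→D→T: bottleneck 2, flow now 2.
Augment S→B→D→T: bottleneck 7, flow now 9.
Augment S→C→E→T: bottleneck 3, flow now 12.
Augment S→B→D→A→E→T: bottleneck 1, flow now 13. (uses reverse residual edge)
No augmenting path remains; maximum flow = 13.
By max-flow min-cut, the minimum cut capacity equals the max flow.
In the residual graph, reachable from S: {S, C}.
Min-cut edges: S→A (2), S→B (8), C→E (3); capacity 2 + 8 + 3 = 13.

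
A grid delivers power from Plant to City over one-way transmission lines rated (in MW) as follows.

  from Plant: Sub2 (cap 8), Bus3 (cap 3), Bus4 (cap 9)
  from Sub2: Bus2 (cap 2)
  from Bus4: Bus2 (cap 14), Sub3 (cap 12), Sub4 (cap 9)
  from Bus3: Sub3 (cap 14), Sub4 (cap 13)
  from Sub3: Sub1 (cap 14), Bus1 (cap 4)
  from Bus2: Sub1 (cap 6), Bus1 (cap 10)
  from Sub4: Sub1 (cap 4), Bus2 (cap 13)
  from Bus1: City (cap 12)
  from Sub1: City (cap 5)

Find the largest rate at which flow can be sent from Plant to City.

14

Augment Plant→Sub2→Bus2→Bus1→City: bottleneck 2, flow now 2.
Augment Plant→Bus4→Sub3→Bus1→City: bottleneck 4, flow now 6.
Augment Plant→Bus4→Sub3→Sub1→City: bottleneck 5, flow now 11.
Augment Plant→Bus3→Sub4→Bus2→Bus1→City: bottleneck 3, flow now 14.
No augmenting path remains; maximum flow = 14.
In the residual graph, reachable from Plant: {Plant, Sub2}.
Min-cut edges: Plant→Bus4 (9), Plant→Bus3 (3), Sub2→Bus2 (2); capacity 9 + 3 + 2 = 14.
This cut is saturated, so no flow can exceed 14.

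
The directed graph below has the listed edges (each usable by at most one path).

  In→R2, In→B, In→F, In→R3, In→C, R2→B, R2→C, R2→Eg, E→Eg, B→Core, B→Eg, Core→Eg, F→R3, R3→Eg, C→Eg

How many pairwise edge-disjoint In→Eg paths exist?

Assign every edge capacity 1; by Menger, the answer equals the max flow.
Path In→R2→Eg (+1); total 1.
Path In→B→Eg (+1); total 2.
Path In→R3→Eg (+1); total 3.
Path In→C→Eg (+1); total 4.
No residual In→Eg path; max flow = 4.
Certifying cut of size 4: {In→B, In→C, In→R2, R3→Eg}.

4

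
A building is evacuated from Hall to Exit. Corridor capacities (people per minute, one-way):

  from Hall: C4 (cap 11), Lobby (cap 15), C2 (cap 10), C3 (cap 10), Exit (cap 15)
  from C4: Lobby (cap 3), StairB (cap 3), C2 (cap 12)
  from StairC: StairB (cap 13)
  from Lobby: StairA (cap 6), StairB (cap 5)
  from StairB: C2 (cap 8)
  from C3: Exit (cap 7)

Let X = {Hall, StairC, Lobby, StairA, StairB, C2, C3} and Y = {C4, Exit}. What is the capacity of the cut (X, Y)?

33

Edges leaving {Hall, StairC, Lobby, StairA, StairB, C2, C3}: Hall→C4 (11), Hall→Exit (15), C3→Exit (7).
Cut capacity = 11 + 15 + 7 = 33.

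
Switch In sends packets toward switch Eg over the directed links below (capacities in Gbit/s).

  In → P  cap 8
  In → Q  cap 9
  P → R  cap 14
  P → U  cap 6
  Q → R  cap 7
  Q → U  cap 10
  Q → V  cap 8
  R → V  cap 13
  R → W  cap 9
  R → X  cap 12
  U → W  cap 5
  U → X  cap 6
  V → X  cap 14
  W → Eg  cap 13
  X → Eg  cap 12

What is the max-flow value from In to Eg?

Augment In→P→R→W→Eg: bottleneck 8, flow now 8.
Augment In→Q→R→W→Eg: bottleneck 1, flow now 9.
Augment In→Q→R→X→Eg: bottleneck 6, flow now 15.
Augment In→Q→U→W→Eg: bottleneck 2, flow now 17.
No augmenting path remains; maximum flow = 17.
In the residual graph, reachable from In: {In}.
Min-cut edges: In→P (8), In→Q (9); capacity 8 + 9 = 17.
This cut is saturated, so no flow can exceed 17.

17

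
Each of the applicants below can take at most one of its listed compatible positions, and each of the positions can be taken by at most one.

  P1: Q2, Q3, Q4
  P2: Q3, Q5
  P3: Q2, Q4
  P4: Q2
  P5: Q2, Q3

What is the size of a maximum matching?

4

Unit-capacity flow: source→left, listed edges, right→sink; max matching = max flow.
Augmenting path P1→Q2 (+1); matched 1.
Augmenting path P2→Q3 (+1); matched 2.
Augmenting path P3→Q4 (+1); matched 3.
Augmenting path P5→Q3→P2→Q5 (+1); matched 4.
No augmenting path remains; maximum matching = 4.
König certificate: {P2, Q2, Q3, Q4} is a vertex cover of size 4 (every listed pair touches it), so no matching can be larger.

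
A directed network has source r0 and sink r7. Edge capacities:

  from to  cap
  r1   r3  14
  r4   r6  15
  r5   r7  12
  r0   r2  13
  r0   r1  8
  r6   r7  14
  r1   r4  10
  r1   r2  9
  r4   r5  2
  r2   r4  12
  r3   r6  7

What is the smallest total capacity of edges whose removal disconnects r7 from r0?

16

Augment r0→r1→r3→r6→r7: bottleneck 7, flow now 7.
Augment r0→r1→r4→r5→r7: bottleneck 1, flow now 8.
Augment r0→r2→r4→r5→r7: bottleneck 1, flow now 9.
Augment r0→r2→r4→r6→r7: bottleneck 7, flow now 16.
No augmenting path remains; maximum flow = 16.
By max-flow min-cut, the minimum cut capacity equals the max flow.
In the residual graph, reachable from r0: {r0, r1, r2, r3, r4, r6}.
Min-cut edges: r4→r5 (2), r6→r7 (14); capacity 2 + 14 = 16.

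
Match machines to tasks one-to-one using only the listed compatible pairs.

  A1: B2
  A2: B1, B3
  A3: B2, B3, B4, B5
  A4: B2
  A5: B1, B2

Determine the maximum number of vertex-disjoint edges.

4

Unit-capacity flow: source→left, listed edges, right→sink; max matching = max flow.
Augmenting path A1→B2 (+1); matched 1.
Augmenting path A2→B1 (+1); matched 2.
Augmenting path A3→B3 (+1); matched 3.
Augmenting path A5→B1→A2→B3→A3→B4 (+1); matched 4.
No augmenting path remains; maximum matching = 4.
König certificate: {A2, A3, A5, B2} is a vertex cover of size 4 (every listed pair touches it), so no matching can be larger.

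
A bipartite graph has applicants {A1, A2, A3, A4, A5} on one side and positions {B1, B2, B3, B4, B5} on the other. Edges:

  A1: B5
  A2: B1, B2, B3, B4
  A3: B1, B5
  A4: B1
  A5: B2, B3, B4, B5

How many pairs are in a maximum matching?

Unit-capacity flow: source→left, listed edges, right→sink; max matching = max flow.
Augmenting path A1→B5 (+1); matched 1.
Augmenting path A2→B1 (+1); matched 2.
Augmenting path A5→B2 (+1); matched 3.
Augmenting path A3→B1→A2→B3 (+1); matched 4.
No augmenting path remains; maximum matching = 4.
König certificate: {A2, A5, B1, B5} is a vertex cover of size 4 (every listed pair touches it), so no matching can be larger.

4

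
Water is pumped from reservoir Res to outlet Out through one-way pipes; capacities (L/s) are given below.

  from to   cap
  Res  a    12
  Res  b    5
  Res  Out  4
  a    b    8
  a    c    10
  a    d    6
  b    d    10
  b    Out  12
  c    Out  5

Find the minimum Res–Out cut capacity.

21

Augment Res→Out: bottleneck 4, flow now 4.
Augment Res→b→Out: bottleneck 5, flow now 9.
Augment Res→a→b→Out: bottleneck 7, flow now 16.
Augment Res→a→c→Out: bottleneck 5, flow now 21.
No augmenting path remains; maximum flow = 21.
By max-flow min-cut, the minimum cut capacity equals the max flow.
In the residual graph, reachable from Res: {Res}.
Min-cut edges: Res→a (12), Res→b (5), Res→Out (4); capacity 12 + 5 + 4 = 21.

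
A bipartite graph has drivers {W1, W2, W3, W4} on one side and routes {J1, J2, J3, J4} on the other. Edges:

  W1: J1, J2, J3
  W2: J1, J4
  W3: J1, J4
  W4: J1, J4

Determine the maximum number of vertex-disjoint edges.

3

Unit-capacity flow: source→left, listed edges, right→sink; max matching = max flow.
Augmenting path W1→J1 (+1); matched 1.
Augmenting path W2→J4 (+1); matched 2.
Augmenting path W3→J1→W1→J2 (+1); matched 3.
No augmenting path remains; maximum matching = 3.
König certificate: {W1, J1, J4} is a vertex cover of size 3 (every listed pair touches it), so no matching can be larger.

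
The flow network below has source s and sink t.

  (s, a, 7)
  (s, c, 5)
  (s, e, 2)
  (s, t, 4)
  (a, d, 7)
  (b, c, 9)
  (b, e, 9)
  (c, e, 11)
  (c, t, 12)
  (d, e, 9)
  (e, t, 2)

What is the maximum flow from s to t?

11

Augment s→t: bottleneck 4, flow now 4.
Augment s→c→t: bottleneck 5, flow now 9.
Augment s→e→t: bottleneck 2, flow now 11.
No augmenting path remains; maximum flow = 11.
In the residual graph, reachable from s: {s, a, d, e}.
Min-cut edges: s→c (5), s→t (4), e→t (2); capacity 5 + 4 + 2 = 11.
This cut is saturated, so no flow can exceed 11.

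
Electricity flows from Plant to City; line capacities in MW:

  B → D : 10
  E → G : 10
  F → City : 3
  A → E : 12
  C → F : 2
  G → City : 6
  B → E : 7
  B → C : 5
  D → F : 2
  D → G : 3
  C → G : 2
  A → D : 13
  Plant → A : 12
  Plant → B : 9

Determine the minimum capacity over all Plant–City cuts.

Augment Plant→A→D→F→City: bottleneck 2, flow now 2.
Augment Plant→A→D→G→City: bottleneck 3, flow now 5.
Augment Plant→A→E→G→City: bottleneck 3, flow now 8.
Augment Plant→B→C→F→City: bottleneck 1, flow now 9.
No augmenting path remains; maximum flow = 9.
By max-flow min-cut, the minimum cut capacity equals the max flow.
In the residual graph, reachable from Plant: {Plant, A, B, C, D, E, F, G}.
Min-cut edges: F→City (3), G→City (6); capacity 3 + 6 = 9.

9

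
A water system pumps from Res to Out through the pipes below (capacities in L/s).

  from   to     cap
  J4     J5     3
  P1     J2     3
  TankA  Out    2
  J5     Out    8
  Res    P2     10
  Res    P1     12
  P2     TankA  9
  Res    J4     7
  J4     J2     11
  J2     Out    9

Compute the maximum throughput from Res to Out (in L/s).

12

Augment Res→P1→J2→Out: bottleneck 3, flow now 3.
Augment Res→P2→TankA→Out: bottleneck 2, flow now 5.
Augment Res→J4→J5→Out: bottleneck 3, flow now 8.
Augment Res→J4→J2→Out: bottleneck 4, flow now 12.
No augmenting path remains; maximum flow = 12.
In the residual graph, reachable from Res: {Res, P1, P2, TankA}.
Min-cut edges: Res→J4 (7), P1→J2 (3), TankA→Out (2); capacity 7 + 3 + 2 = 12.
This cut is saturated, so no flow can exceed 12.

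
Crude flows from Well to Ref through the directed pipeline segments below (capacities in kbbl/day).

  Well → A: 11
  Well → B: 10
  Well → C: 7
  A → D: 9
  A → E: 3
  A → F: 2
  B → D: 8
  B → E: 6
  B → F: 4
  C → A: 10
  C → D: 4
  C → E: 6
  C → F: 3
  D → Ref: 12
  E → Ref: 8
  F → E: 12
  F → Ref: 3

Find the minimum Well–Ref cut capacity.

23

Augment Well→A→D→Ref: bottleneck 9, flow now 9.
Augment Well→A→E→Ref: bottleneck 2, flow now 11.
Augment Well→B→D→Ref: bottleneck 3, flow now 14.
Augment Well→B→E→Ref: bottleneck 6, flow now 20.
Augment Well→B→F→Ref: bottleneck 1, flow now 21.
Augment Well→C→F→Ref: bottleneck 2, flow now 23.
No augmenting path remains; maximum flow = 23.
By max-flow min-cut, the minimum cut capacity equals the max flow.
In the residual graph, reachable from Well: {Well, A, B, C, D, E, F}.
Min-cut edges: D→Ref (12), E→Ref (8), F→Ref (3); capacity 12 + 8 + 3 = 23.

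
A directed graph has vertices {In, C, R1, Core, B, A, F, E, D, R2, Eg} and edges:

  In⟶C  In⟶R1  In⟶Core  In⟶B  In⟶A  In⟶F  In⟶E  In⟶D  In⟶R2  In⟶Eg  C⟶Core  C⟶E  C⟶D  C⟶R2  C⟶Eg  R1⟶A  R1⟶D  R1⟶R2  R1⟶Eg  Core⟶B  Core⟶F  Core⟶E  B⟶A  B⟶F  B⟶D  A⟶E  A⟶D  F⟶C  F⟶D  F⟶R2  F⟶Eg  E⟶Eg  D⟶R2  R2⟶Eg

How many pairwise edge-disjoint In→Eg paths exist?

6

Assign every edge capacity 1; by Menger, the answer equals the max flow.
Path In→Eg (+1); total 1.
Path In→C→Eg (+1); total 2.
Path In→R1→Eg (+1); total 3.
Path In→F→Eg (+1); total 4.
Path In→E→Eg (+1); total 5.
Path In→R2→Eg (+1); total 6.
No residual In→Eg path; max flow = 6.
Certifying cut of size 6: {C→Eg, E→Eg, F→Eg, In→Eg, In→R1, R2→Eg}.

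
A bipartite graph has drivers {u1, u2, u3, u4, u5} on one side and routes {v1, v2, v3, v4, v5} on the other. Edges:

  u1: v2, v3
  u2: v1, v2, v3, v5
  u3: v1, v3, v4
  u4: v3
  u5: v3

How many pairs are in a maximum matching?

4

Unit-capacity flow: source→left, listed edges, right→sink; max matching = max flow.
Augmenting path u1→v2 (+1); matched 1.
Augmenting path u2→v1 (+1); matched 2.
Augmenting path u3→v3 (+1); matched 3.
Augmenting path u4→v3→u3→v4 (+1); matched 4.
No augmenting path remains; maximum matching = 4.
König certificate: {u1, u2, u3, v3} is a vertex cover of size 4 (every listed pair touches it), so no matching can be larger.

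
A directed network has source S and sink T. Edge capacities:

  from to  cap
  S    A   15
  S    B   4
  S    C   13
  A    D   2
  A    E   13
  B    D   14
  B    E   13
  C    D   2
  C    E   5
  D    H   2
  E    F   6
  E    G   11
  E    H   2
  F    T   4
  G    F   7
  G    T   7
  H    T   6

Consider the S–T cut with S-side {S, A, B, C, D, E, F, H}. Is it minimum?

No — its capacity is 21, but the minimum cut has capacity 15.

Given cut capacity: 11 + 4 + 6 = 21.
Augment S→A→D→H→T: bottleneck 2, flow now 2.
Augment S→A→E→F→T: bottleneck 4, flow now 6.
Augment S→A→E→G→T: bottleneck 7, flow now 13.
Augment S→A→E→H→T: bottleneck 2, flow now 15.
No augmenting path remains; maximum flow = 15.
In the residual graph, reachable from S: {S, A, B, C, D, E, F, G}.
Min-cut edges: D→H (2), E→H (2), F→T (4), G→T (7); capacity 2 + 2 + 4 + 7 = 15.
Cut capacity 21 exceeds the max flow 15, so it is not minimum.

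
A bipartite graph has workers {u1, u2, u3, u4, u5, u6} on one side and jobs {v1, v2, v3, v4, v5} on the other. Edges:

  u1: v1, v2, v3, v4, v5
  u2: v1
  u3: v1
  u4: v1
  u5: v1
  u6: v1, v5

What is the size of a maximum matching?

Unit-capacity flow: source→left, listed edges, right→sink; max matching = max flow.
Augmenting path u1→v1 (+1); matched 1.
Augmenting path u6→v5 (+1); matched 2.
Augmenting path u2→v1→u1→v2 (+1); matched 3.
No augmenting path remains; maximum matching = 3.
König certificate: {u1, u6, v1} is a vertex cover of size 3 (every listed pair touches it), so no matching can be larger.

3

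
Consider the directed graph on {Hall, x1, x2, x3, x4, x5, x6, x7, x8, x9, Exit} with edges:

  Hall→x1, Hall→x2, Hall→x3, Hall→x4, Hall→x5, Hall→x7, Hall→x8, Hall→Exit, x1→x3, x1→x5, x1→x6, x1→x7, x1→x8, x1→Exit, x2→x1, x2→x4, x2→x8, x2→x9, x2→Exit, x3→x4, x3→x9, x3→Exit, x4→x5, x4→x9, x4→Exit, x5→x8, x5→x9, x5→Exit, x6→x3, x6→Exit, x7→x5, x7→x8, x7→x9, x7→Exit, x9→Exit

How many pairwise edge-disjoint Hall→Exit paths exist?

Assign every edge capacity 1; by Menger, the answer equals the max flow.
Path Hall→Exit (+1); total 1.
Path Hall→x1→Exit (+1); total 2.
Path Hall→x2→Exit (+1); total 3.
Path Hall→x3→Exit (+1); total 4.
Path Hall→x4→Exit (+1); total 5.
Path Hall→x5→Exit (+1); total 6.
Path Hall→x7→Exit (+1); total 7.
No residual Hall→Exit path; max flow = 7.
Certifying cut of size 7: {Hall→Exit, Hall→x1, Hall→x2, Hall→x3, Hall→x4, Hall→x5, Hall→x7}.

7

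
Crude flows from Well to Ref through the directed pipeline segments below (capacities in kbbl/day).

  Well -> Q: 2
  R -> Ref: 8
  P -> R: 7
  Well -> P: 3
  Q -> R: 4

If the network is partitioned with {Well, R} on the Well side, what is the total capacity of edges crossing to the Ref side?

13

Edges leaving {Well, R}: Well→P (3), Well→Q (2), R→Ref (8).
Cut capacity = 3 + 2 + 8 = 13.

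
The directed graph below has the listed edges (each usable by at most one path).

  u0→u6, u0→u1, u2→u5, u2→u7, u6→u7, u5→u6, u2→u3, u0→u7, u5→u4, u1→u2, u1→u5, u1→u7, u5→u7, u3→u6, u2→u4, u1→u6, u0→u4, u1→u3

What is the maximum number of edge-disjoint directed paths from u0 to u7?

Assign every edge capacity 1; by Menger, the answer equals the max flow.
Path u0→u7 (+1); total 1.
Path u0→u1→u7 (+1); total 2.
Path u0→u6→u7 (+1); total 3.
No residual u0→u7 path; max flow = 3.
Certifying cut of size 3: {u0→u1, u0→u6, u0→u7}.

3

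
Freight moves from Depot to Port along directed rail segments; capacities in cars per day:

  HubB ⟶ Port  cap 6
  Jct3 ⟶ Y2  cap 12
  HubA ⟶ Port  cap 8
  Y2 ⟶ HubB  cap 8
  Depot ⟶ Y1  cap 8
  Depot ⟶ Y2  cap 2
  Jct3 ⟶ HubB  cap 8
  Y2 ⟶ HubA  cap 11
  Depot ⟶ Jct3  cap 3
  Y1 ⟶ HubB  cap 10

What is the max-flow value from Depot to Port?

11

Augment Depot→Y2→HubA→Port: bottleneck 2, flow now 2.
Augment Depot→Jct3→HubB→Port: bottleneck 3, flow now 5.
Augment Depot→Y1→HubB→Port: bottleneck 3, flow now 8.
Augment Depot→Y1→HubB→Jct3→Y2→HubA→Port: bottleneck 3, flow now 11. (uses reverse residual edge)
No augmenting path remains; maximum flow = 11.
In the residual graph, reachable from Depot: {Depot, Y1, HubB}.
Min-cut edges: Depot→Y2 (2), Depot→Jct3 (3), HubB→Port (6); capacity 2 + 3 + 6 = 11.
This cut is saturated, so no flow can exceed 11.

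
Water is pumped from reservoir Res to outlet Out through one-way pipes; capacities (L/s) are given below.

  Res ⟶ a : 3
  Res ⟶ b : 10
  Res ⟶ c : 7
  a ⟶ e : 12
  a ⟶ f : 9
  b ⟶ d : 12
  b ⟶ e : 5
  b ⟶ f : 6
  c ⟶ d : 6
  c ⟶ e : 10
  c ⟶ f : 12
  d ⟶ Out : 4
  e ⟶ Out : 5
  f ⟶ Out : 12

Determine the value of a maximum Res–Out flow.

20

Augment Res→a→e→Out: bottleneck 3, flow now 3.
Augment Res→b→d→Out: bottleneck 4, flow now 7.
Augment Res→b→e→Out: bottleneck 2, flow now 9.
Augment Res→b→f→Out: bottleneck 4, flow now 13.
Augment Res→c→f→Out: bottleneck 7, flow now 20.
No augmenting path remains; maximum flow = 20.
In the residual graph, reachable from Res: {Res}.
Min-cut edges: Res→a (3), Res→b (10), Res→c (7); capacity 3 + 10 + 7 = 20.
This cut is saturated, so no flow can exceed 20.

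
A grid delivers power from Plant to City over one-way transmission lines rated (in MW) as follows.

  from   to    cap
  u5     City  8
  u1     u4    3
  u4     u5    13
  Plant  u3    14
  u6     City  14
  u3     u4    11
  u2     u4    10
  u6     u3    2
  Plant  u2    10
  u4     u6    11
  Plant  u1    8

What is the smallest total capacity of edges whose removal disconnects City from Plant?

Augment Plant→u1→u4→u5→City: bottleneck 3, flow now 3.
Augment Plant→u2→u4→u5→City: bottleneck 5, flow now 8.
Augment Plant→u2→u4→u6→City: bottleneck 5, flow now 13.
Augment Plant→u3→u4→u6→City: bottleneck 6, flow now 19.
No augmenting path remains; maximum flow = 19.
By max-flow min-cut, the minimum cut capacity equals the max flow.
In the residual graph, reachable from Plant: {Plant, u1, u2, u3, u4, u5}.
Min-cut edges: u4→u6 (11), u5→City (8); capacity 11 + 8 = 19.

19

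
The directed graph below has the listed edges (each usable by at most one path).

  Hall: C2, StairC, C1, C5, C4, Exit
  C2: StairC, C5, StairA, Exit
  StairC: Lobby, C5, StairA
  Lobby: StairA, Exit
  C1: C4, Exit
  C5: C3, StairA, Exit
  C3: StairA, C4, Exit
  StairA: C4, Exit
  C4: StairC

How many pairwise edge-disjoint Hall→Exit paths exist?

Assign every edge capacity 1; by Menger, the answer equals the max flow.
Path Hall→Exit (+1); total 1.
Path Hall→C2→Exit (+1); total 2.
Path Hall→C1→Exit (+1); total 3.
Path Hall→C5→Exit (+1); total 4.
Path Hall→StairC→Lobby→Exit (+1); total 5.
Path Hall→C4→StairC→StairA→Exit (+1); total 6.
No residual Hall→Exit path; max flow = 6.
Certifying cut of size 6: {Hall→C1, Hall→C2, Hall→C4, Hall→C5, Hall→Exit, Hall→StairC}.

6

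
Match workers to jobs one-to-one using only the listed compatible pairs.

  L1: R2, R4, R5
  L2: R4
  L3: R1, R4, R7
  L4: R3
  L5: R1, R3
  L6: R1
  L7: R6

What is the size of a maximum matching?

Unit-capacity flow: source→left, listed edges, right→sink; max matching = max flow.
Augmenting path L1→R2 (+1); matched 1.
Augmenting path L2→R4 (+1); matched 2.
Augmenting path L3→R1 (+1); matched 3.
Augmenting path L4→R3 (+1); matched 4.
Augmenting path L7→R6 (+1); matched 5.
Augmenting path L5→R1→L3→R7 (+1); matched 6.
No augmenting path remains; maximum matching = 6.
König certificate: {L1, L2, L3, L7, R1, R3} is a vertex cover of size 6 (every listed pair touches it), so no matching can be larger.

6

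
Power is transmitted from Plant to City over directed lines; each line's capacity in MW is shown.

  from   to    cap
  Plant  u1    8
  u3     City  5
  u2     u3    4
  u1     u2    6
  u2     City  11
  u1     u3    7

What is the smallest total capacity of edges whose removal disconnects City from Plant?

8

Augment Plant→u1→u2→City: bottleneck 6, flow now 6.
Augment Plant→u1→u3→City: bottleneck 2, flow now 8.
No augmenting path remains; maximum flow = 8.
By max-flow min-cut, the minimum cut capacity equals the max flow.
In the residual graph, reachable from Plant: {Plant}.
Min-cut edges: Plant→u1 (8); capacity 8 = 8.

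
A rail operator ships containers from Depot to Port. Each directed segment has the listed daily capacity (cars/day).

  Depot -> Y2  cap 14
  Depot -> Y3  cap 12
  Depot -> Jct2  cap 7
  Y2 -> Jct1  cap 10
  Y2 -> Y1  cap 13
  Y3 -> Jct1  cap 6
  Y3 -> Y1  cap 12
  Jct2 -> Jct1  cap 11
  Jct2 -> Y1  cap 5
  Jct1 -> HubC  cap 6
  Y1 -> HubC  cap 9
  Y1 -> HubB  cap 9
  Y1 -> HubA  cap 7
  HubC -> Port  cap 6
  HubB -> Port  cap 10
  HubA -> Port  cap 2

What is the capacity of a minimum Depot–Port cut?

17

Augment Depot→Y2→Jct1→HubC→Port: bottleneck 6, flow now 6.
Augment Depot→Y2→Y1→HubB→Port: bottleneck 8, flow now 14.
Augment Depot→Y3→Y1→HubB→Port: bottleneck 1, flow now 15.
Augment Depot→Y3→Y1→HubA→Port: bottleneck 2, flow now 17.
No augmenting path remains; maximum flow = 17.
By max-flow min-cut, the minimum cut capacity equals the max flow.
In the residual graph, reachable from Depot: {Depot, Y2, Y3, Jct2, Jct1, Y1, HubC, HubA}.
Min-cut edges: Y1→HubB (9), HubC→Port (6), HubA→Port (2); capacity 9 + 6 + 2 = 17.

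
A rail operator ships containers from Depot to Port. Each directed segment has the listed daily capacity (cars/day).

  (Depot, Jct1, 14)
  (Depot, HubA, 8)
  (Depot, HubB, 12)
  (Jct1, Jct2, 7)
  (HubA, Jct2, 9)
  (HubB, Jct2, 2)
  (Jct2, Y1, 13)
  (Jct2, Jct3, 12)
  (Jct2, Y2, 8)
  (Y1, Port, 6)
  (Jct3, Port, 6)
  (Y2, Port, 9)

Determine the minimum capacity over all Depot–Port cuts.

17

Augment Depot→Jct1→Jct2→Y1→Port: bottleneck 6, flow now 6.
Augment Depot→Jct1→Jct2→Jct3→Port: bottleneck 1, flow now 7.
Augment Depot→HubA→Jct2→Jct3→Port: bottleneck 5, flow now 12.
Augment Depot→HubA→Jct2→Y2→Port: bottleneck 3, flow now 15.
Augment Depot→HubB→Jct2→Y2→Port: bottleneck 2, flow now 17.
No augmenting path remains; maximum flow = 17.
By max-flow min-cut, the minimum cut capacity equals the max flow.
In the residual graph, reachable from Depot: {Depot, Jct1, HubB}.
Min-cut edges: Depot→HubA (8), Jct1→Jct2 (7), HubB→Jct2 (2); capacity 8 + 7 + 2 = 17.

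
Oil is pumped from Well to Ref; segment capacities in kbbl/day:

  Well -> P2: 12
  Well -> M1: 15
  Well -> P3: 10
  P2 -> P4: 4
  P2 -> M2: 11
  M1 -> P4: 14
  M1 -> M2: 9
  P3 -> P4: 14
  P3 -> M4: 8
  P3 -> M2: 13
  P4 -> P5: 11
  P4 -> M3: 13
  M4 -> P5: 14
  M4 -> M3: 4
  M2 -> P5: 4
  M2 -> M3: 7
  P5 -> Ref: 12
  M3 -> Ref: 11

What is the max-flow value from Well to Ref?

23

Augment Well→P2→P4→P5→Ref: bottleneck 4, flow now 4.
Augment Well→P2→M2→P5→Ref: bottleneck 4, flow now 8.
Augment Well→P2→M2→M3→Ref: bottleneck 4, flow now 12.
Augment Well→M1→P4→P5→Ref: bottleneck 4, flow now 16.
Augment Well→M1→P4→M3→Ref: bottleneck 7, flow now 23.
No augmenting path remains; maximum flow = 23.
In the residual graph, reachable from Well: {Well, P2, M1, P3, P4, M4, M2, P5, M3}.
Min-cut edges: P5→Ref (12), M3→Ref (11); capacity 12 + 11 = 23.
This cut is saturated, so no flow can exceed 23.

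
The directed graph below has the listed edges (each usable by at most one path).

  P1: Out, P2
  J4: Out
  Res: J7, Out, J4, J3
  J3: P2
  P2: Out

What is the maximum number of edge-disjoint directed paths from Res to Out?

3

Assign every edge capacity 1; by Menger, the answer equals the max flow.
Path Res→Out (+1); total 1.
Path Res→J4→Out (+1); total 2.
Path Res→J3→P2→Out (+1); total 3.
No residual Res→Out path; max flow = 3.
Certifying cut of size 3: {Res→J3, Res→J4, Res→Out}.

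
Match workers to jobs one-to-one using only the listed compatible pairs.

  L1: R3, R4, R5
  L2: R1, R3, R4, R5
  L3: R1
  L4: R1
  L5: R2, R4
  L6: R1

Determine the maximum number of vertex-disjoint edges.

Unit-capacity flow: source→left, listed edges, right→sink; max matching = max flow.
Augmenting path L1→R3 (+1); matched 1.
Augmenting path L2→R1 (+1); matched 2.
Augmenting path L5→R2 (+1); matched 3.
Augmenting path L3→R1→L2→R4 (+1); matched 4.
No augmenting path remains; maximum matching = 4.
König certificate: {L1, L2, L5, R1} is a vertex cover of size 4 (every listed pair touches it), so no matching can be larger.

4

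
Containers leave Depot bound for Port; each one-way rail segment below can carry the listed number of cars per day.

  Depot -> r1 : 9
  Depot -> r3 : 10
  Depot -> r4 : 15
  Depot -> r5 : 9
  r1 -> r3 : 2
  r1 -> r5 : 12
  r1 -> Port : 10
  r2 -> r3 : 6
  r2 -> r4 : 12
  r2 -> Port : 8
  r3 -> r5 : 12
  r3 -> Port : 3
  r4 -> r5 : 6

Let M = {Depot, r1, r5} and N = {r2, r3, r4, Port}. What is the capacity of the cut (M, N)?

Edges leaving {Depot, r1, r5}: Depot→r3 (10), Depot→r4 (15), r1→r3 (2), r1→Port (10).
Cut capacity = 10 + 15 + 2 + 10 = 37.

37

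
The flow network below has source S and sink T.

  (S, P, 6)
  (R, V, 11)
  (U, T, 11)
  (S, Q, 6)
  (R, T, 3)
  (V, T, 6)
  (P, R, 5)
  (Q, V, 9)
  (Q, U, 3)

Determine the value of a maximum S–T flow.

11

Augment S→P→R→T: bottleneck 3, flow now 3.
Augment S→Q→U→T: bottleneck 3, flow now 6.
Augment S→Q→V→T: bottleneck 3, flow now 9.
Augment S→P→R→V→T: bottleneck 2, flow now 11.
No augmenting path remains; maximum flow = 11.
In the residual graph, reachable from S: {S, P}.
Min-cut edges: S→Q (6), P→R (5); capacity 6 + 5 = 11.
This cut is saturated, so no flow can exceed 11.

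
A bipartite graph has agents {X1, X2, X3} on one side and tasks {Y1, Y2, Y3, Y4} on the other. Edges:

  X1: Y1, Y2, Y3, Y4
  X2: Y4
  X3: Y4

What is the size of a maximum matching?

2

Unit-capacity flow: source→left, listed edges, right→sink; max matching = max flow.
Augmenting path X1→Y1 (+1); matched 1.
Augmenting path X2→Y4 (+1); matched 2.
No augmenting path remains; maximum matching = 2.
König certificate: {X1, Y4} is a vertex cover of size 2 (every listed pair touches it), so no matching can be larger.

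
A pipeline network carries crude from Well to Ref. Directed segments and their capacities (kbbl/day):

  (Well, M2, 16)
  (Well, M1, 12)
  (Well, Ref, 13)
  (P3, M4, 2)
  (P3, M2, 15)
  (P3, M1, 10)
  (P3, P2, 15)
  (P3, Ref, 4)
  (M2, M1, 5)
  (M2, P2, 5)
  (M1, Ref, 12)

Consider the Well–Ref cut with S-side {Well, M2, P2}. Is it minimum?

No — its capacity is 30, but the minimum cut has capacity 25.

Given cut capacity: 12 + 13 + 5 = 30.
Augment Well→Ref: bottleneck 13, flow now 13.
Augment Well→M1→Ref: bottleneck 12, flow now 25.
No augmenting path remains; maximum flow = 25.
In the residual graph, reachable from Well: {Well, M2, M1, P2}.
Min-cut edges: Well→Ref (13), M1→Ref (12); capacity 13 + 12 = 25.
Cut capacity 30 exceeds the max flow 25, so it is not minimum.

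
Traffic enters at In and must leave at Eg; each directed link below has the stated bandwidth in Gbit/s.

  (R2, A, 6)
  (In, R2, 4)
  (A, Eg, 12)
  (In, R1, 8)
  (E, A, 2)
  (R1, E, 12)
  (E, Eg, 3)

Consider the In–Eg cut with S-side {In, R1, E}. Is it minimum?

Yes — it is a minimum cut (capacity 9).

Given cut capacity: 4 + 2 + 3 = 9.
Augment In→R2→A→Eg: bottleneck 4, flow now 4.
Augment In→R1→E→Eg: bottleneck 3, flow now 7.
Augment In→R1→E→A→Eg: bottleneck 2, flow now 9.
No augmenting path remains; maximum flow = 9.
Cut capacity 9 equals the max flow, so it is a minimum cut.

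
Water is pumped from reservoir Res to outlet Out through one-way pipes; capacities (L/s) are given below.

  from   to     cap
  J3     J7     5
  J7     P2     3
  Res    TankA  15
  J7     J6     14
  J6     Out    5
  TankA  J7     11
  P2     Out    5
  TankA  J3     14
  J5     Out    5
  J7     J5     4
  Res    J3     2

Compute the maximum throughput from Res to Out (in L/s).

12

Augment Res→J3→J7→J6→Out: bottleneck 2, flow now 2.
Augment Res→TankA→J7→J6→Out: bottleneck 3, flow now 5.
Augment Res→TankA→J7→P2→Out: bottleneck 3, flow now 8.
Augment Res→TankA→J7→J5→Out: bottleneck 4, flow now 12.
No augmenting path remains; maximum flow = 12.
In the residual graph, reachable from Res: {Res, J3, TankA, J7, J6}.
Min-cut edges: J7→P2 (3), J7→J5 (4), J6→Out (5); capacity 3 + 4 + 5 = 12.
This cut is saturated, so no flow can exceed 12.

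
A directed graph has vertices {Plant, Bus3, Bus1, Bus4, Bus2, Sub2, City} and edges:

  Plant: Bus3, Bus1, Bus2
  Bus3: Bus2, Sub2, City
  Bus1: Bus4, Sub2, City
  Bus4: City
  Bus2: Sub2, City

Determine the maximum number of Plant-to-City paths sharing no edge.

3

Assign every edge capacity 1; by Menger, the answer equals the max flow.
Path Plant→Bus3→City (+1); total 1.
Path Plant→Bus1→City (+1); total 2.
Path Plant→Bus2→City (+1); total 3.
No residual Plant→City path; max flow = 3.
Certifying cut of size 3: {Plant→Bus1, Plant→Bus2, Plant→Bus3}.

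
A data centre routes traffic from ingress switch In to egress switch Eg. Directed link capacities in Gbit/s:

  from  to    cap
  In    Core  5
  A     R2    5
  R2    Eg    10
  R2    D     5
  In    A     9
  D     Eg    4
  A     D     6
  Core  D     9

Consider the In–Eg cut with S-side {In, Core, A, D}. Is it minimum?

Given cut capacity: 5 + 4 = 9.
Augment In→Core→D→Eg: bottleneck 4, flow now 4.
Augment In→A→R2→Eg: bottleneck 5, flow now 9.
No augmenting path remains; maximum flow = 9.
Cut capacity 9 equals the max flow, so it is a minimum cut.

Yes — it is a minimum cut (capacity 9).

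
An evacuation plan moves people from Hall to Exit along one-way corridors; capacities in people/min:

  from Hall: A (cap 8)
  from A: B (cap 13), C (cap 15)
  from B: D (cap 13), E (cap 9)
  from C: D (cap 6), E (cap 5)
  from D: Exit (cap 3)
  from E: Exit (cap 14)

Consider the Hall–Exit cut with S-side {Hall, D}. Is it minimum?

Given cut capacity: 8 + 3 = 11.
Augment Hall→A→B→D→Exit: bottleneck 3, flow now 3.
Augment Hall→A→B→E→Exit: bottleneck 5, flow now 8.
No augmenting path remains; maximum flow = 8.
In the residual graph, reachable from Hall: {Hall}.
Min-cut edges: Hall→A (8); capacity 8 = 8.
Cut capacity 11 exceeds the max flow 8, so it is not minimum.

No — its capacity is 11, but the minimum cut has capacity 8.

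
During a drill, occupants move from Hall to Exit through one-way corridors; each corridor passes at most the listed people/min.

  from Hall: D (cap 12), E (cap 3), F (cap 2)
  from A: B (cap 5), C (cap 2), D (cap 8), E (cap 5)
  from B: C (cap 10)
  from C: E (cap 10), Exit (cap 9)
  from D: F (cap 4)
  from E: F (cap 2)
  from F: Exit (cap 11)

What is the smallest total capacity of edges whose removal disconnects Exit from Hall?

8

Augment Hall→F→Exit: bottleneck 2, flow now 2.
Augment Hall→D→F→Exit: bottleneck 4, flow now 6.
Augment Hall→E→F→Exit: bottleneck 2, flow now 8.
No augmenting path remains; maximum flow = 8.
By max-flow min-cut, the minimum cut capacity equals the max flow.
In the residual graph, reachable from Hall: {Hall, D, E}.
Min-cut edges: Hall→F (2), D→F (4), E→F (2); capacity 2 + 4 + 2 = 8.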